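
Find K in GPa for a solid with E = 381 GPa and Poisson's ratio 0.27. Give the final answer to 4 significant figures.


K = E / (3*(1-2*nu))
K = 381 / (3*(1-2*0.27))
K = 276.1 GPa


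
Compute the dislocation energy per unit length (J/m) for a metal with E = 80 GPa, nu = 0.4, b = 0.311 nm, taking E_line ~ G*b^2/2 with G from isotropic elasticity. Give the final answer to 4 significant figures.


Step 1: G = E / (2*(1+nu))
G = 80 / (2*(1+0.4)) = 28.5714 GPa = 2.85714e+10 Pa
Step 2: E_line = G*b^2/2
b = 0.311 nm = 3.11e-10 m
E_line = 0.5 * 2.85714e+10 * (3.11e-10)^2 = 1.382e-09 J/m


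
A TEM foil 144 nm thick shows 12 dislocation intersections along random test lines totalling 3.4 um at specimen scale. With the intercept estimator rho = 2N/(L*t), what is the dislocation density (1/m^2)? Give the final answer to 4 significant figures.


rho = 2N / (L * t)
L = 3.4 um = 3.4e-06 m, t = 144 nm = 1.44e-07 m
rho = 2 * 12 / (3.4e-06 * 1.44e-07)
rho = 4.902e+13 1/m^2


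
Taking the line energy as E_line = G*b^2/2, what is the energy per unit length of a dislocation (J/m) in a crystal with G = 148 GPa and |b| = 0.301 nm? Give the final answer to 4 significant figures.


E = G*b^2/2
b = 0.301 nm = 3.01e-10 m
G = 148 GPa = 1.48e+11 Pa
E = 0.5 * 1.48e+11 * (3.01e-10)^2
E = 6.704e-09 J/m


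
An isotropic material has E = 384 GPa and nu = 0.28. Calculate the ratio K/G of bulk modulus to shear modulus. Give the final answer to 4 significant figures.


G = E / (2*(1+nu))
G = 384 / (2*(1+0.28)) = 150 GPa
K = E / (3*(1-2*nu))
K = 384 / (3*(1-2*0.28)) = 290.909 GPa
K/G = 290.909 / 150 = 1.939


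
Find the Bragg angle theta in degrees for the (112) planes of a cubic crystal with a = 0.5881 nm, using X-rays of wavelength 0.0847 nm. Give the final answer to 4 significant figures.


d = a / sqrt(h^2+k^2+l^2)
d = 0.5881 / sqrt(6) = 0.240091 nm
lambda = 2*d*sin(theta)  =>  sin(theta) = lambda / (2*d)
sin(theta) = 0.0847 / (2 * 0.240091) = 0.176392
theta = 10.16 deg


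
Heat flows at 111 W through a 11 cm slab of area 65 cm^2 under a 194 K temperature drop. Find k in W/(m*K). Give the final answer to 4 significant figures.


k = Q*L / (A*dT)
L = 0.11 m, A = 6.5e-03 m^2
k = 111 * 0.11 / (6.5e-03 * 194)
k = 9.683 W/(m*K)


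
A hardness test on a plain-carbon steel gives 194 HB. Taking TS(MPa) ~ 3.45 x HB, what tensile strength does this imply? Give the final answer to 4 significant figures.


TS (MPa) = 3.45 * HB
TS = 3.45 * 194
TS = 669.3 MPa


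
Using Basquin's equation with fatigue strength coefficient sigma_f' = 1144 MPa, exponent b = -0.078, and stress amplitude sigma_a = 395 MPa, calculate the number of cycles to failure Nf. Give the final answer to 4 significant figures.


sigma_a = sigma_f' * (2*Nf)^b
2*Nf = (sigma_a / sigma_f')^(1/b)
2*Nf = (395 / 1144)^(1/-0.078)
2*Nf = 833458
Nf = 416700 cycles


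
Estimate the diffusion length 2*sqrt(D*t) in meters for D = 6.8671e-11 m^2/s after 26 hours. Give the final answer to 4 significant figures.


t = 26 hr = 93600 s
Diffusion length = 2*sqrt(D*t)
= 2*sqrt(6.8671e-11 * 93600)
= 5.071e-03 m


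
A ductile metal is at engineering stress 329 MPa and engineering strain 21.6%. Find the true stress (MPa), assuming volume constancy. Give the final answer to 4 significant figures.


sigma_true = sigma_eng * (1 + epsilon_eng)
sigma_true = 329 * (1 + 0.216)
sigma_true = 400.1 MPa


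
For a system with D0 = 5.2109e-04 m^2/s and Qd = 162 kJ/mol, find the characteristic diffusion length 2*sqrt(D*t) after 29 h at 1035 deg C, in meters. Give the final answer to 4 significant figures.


Step 1: D = D0 * exp(-Qd/(R*T))
T = 1308.15 K
D = 5.2109e-04 * exp(-162e3 / (8.314 * 1308.15)) = 1.77008e-10 m^2/s
Step 2: L = 2*sqrt(D*t)
t = 29 h = 104400 s
L = 2*sqrt(1.77008e-10 * 104400) = 8.598e-03 m


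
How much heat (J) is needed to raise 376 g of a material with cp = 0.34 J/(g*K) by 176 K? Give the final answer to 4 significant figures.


Q = m * cp * dT
Q = 376 * 0.34 * 176
Q = 22500 J


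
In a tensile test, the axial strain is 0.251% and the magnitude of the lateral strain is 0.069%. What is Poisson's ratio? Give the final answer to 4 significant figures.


nu = -epsilon_lat / epsilon_axial
Lateral strain is contraction (negative), so using magnitudes:
nu = 0.069 / 0.251
nu = 0.2749


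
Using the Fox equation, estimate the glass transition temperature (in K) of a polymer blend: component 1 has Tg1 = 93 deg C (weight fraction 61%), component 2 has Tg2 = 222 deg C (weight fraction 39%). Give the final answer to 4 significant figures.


1/Tg = w1/Tg1 + w2/Tg2 (in Kelvin)
Tg1 = 366.15 K, Tg2 = 495.15 K
1/Tg = 0.61/366.15 + 0.39/495.15
Tg = 407.6 K


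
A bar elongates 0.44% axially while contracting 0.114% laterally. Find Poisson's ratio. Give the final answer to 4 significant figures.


nu = -epsilon_lat / epsilon_axial
Lateral strain is contraction (negative), so using magnitudes:
nu = 0.114 / 0.44
nu = 0.2591


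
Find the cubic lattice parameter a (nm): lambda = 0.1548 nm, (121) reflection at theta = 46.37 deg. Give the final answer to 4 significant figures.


d = lambda / (2*sin(theta))
d = 0.1548 / (2*sin(46.37 deg))
d = 0.106934 nm
a = d * sqrt(h^2+k^2+l^2) = 0.106934 * sqrt(6)
a = 0.2619 nm


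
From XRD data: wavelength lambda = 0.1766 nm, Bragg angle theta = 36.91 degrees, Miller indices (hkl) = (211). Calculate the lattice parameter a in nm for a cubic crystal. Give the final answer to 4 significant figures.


d = lambda / (2*sin(theta))
d = 0.1766 / (2*sin(36.91 deg))
d = 0.147029 nm
a = d * sqrt(h^2+k^2+l^2) = 0.147029 * sqrt(6)
a = 0.3601 nm


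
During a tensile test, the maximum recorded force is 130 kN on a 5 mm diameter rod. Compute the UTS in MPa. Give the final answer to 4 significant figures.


A0 = pi*(d/2)^2 = pi*(5/2)^2 = 19.635 mm^2
UTS = F_max / A0 = 130*1000 / 19.635
UTS = 6621 MPa


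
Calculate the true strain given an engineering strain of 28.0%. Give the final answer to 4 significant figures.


epsilon_true = ln(1 + epsilon_eng)
epsilon_true = ln(1 + 0.28)
epsilon_true = 0.2469


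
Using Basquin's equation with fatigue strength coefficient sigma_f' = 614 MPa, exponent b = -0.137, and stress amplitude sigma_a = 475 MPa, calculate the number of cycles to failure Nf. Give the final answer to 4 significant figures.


sigma_a = sigma_f' * (2*Nf)^b
2*Nf = (sigma_a / sigma_f')^(1/b)
2*Nf = (475 / 614)^(1/-0.137)
2*Nf = 6.51155
Nf = 3.256 cycles


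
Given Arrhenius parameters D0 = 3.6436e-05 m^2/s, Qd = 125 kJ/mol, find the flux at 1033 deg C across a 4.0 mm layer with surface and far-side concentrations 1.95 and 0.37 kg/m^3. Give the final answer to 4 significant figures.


Step 1: D = D0 * exp(-Qd/(R*T))
T = 1033 + 273.15 = 1306.15 K
D = 3.6436e-05 * exp(-125e3 / (8.314 * 1306.15)) = 3.65121e-10 m^2/s
Step 2: J = D * (C1 - C2) / dx
J = 3.65121e-10 * (1.95 - 0.37) / 4e-03
J = 1.442e-07 kg/(m^2*s)


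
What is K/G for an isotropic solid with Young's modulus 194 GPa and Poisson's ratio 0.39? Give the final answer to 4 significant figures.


G = E / (2*(1+nu))
G = 194 / (2*(1+0.39)) = 69.7842 GPa
K = E / (3*(1-2*nu))
K = 194 / (3*(1-2*0.39)) = 293.939 GPa
K/G = 293.939 / 69.7842 = 4.212


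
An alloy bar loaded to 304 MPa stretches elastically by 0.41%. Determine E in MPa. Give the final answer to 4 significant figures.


E = sigma / epsilon
epsilon = 0.41% = 4.1e-03
E = 304 / 4.1e-03
E = 74150 MPa


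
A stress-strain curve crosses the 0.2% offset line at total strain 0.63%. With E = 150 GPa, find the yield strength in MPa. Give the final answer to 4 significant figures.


Offset strain = 0.002
Elastic strain at yield = total_strain - offset = 6.3e-03 - 0.002 = 4.3e-03
sigma_y = E * elastic_strain = 150000 * 4.3e-03
sigma_y = 645 MPa


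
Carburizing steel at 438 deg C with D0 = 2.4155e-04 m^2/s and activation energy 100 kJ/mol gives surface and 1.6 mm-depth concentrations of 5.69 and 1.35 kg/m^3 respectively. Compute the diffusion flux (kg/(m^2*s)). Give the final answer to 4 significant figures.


Step 1: D = D0 * exp(-Qd/(R*T))
T = 438 + 273.15 = 711.15 K
D = 2.4155e-04 * exp(-100e3 / (8.314 * 711.15)) = 1.09055e-11 m^2/s
Step 2: J = D * (C1 - C2) / dx
J = 1.09055e-11 * (5.69 - 1.35) / 1.6e-03
J = 2.958e-08 kg/(m^2*s)


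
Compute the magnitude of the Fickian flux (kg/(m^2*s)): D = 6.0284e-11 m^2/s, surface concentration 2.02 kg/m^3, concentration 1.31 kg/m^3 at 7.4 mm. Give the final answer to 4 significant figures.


J = -D * (dC/dx) = D * (C1 - C2) / dx
J = 6.0284e-11 * (2.02 - 1.31) / 7.4e-03
J = 5.784e-09 kg/(m^2*s)


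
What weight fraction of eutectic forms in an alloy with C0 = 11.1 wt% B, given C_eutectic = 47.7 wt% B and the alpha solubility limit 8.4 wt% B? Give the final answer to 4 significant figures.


f_primary = (C_e - C0) / (C_e - C_alpha_max)
f_primary = (47.7 - 11.1) / (47.7 - 8.4)
f_primary = 0.931298
f_eutectic = 1 - 0.931298 = 0.0687


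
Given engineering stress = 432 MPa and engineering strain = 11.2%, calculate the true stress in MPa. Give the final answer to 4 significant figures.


sigma_true = sigma_eng * (1 + epsilon_eng)
sigma_true = 432 * (1 + 0.112)
sigma_true = 480.4 MPa


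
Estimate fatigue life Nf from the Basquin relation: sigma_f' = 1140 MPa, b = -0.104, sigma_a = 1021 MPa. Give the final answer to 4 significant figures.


sigma_a = sigma_f' * (2*Nf)^b
2*Nf = (sigma_a / sigma_f')^(1/b)
2*Nf = (1021 / 1140)^(1/-0.104)
2*Nf = 2.88653
Nf = 1.443 cycles


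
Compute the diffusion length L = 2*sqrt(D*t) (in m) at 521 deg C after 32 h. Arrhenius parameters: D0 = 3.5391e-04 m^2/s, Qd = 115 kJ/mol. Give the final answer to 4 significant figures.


Step 1: D = D0 * exp(-Qd/(R*T))
T = 794.15 K
D = 3.5391e-04 * exp(-115e3 / (8.314 * 794.15)) = 9.65113e-12 m^2/s
Step 2: L = 2*sqrt(D*t)
t = 32 h = 115200 s
L = 2*sqrt(9.65113e-12 * 115200) = 2.109e-03 m


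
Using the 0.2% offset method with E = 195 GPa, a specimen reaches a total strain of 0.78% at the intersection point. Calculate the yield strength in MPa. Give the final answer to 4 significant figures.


Offset strain = 0.002
Elastic strain at yield = total_strain - offset = 7.8e-03 - 0.002 = 5.8e-03
sigma_y = E * elastic_strain = 195000 * 5.8e-03
sigma_y = 1131 MPa


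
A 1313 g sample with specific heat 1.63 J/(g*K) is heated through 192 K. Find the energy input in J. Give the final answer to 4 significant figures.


Q = m * cp * dT
Q = 1313 * 1.63 * 192
Q = 410900 J


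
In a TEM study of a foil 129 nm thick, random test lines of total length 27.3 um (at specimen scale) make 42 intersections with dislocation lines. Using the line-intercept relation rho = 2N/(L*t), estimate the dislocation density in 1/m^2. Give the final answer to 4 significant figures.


rho = 2N / (L * t)
L = 27.3 um = 2.73e-05 m, t = 129 nm = 1.29e-07 m
rho = 2 * 42 / (2.73e-05 * 1.29e-07)
rho = 2.385e+13 1/m^2


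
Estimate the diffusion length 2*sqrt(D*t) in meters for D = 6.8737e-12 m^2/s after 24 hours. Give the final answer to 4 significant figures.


t = 24 hr = 86400 s
Diffusion length = 2*sqrt(D*t)
= 2*sqrt(6.8737e-12 * 86400)
= 1.541e-03 m


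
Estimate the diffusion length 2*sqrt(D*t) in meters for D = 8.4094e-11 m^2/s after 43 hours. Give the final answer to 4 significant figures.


t = 43 hr = 154800 s
Diffusion length = 2*sqrt(D*t)
= 2*sqrt(8.4094e-11 * 154800)
= 7.216e-03 m


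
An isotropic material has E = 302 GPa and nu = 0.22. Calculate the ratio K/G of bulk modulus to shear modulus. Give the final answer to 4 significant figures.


G = E / (2*(1+nu))
G = 302 / (2*(1+0.22)) = 123.77 GPa
K = E / (3*(1-2*nu))
K = 302 / (3*(1-2*0.22)) = 179.762 GPa
K/G = 179.762 / 123.77 = 1.452


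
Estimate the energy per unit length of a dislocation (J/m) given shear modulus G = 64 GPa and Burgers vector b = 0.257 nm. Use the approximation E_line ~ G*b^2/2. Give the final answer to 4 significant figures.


E = G*b^2/2
b = 0.257 nm = 2.57e-10 m
G = 64 GPa = 6.4e+10 Pa
E = 0.5 * 6.4e+10 * (2.57e-10)^2
E = 2.114e-09 J/m


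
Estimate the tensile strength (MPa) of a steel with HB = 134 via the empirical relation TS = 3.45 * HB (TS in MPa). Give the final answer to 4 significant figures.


TS (MPa) = 3.45 * HB
TS = 3.45 * 134
TS = 462.3 MPa


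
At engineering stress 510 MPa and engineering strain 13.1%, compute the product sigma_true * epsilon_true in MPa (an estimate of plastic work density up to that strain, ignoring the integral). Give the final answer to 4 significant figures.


sigma_true = sigma_eng * (1 + epsilon_eng)
sigma_true = 510 * (1 + 0.131) = 576.81 MPa
epsilon_true = ln(1 + epsilon_eng)
epsilon_true = ln(1 + 0.131) = 0.123102
sigma_true * epsilon_true = 576.81 * 0.123102 = 71.01 MPa


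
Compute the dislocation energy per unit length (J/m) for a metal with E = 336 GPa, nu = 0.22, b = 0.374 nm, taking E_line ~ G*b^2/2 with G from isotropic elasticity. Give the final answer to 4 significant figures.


Step 1: G = E / (2*(1+nu))
G = 336 / (2*(1+0.22)) = 137.705 GPa = 1.37705e+11 Pa
Step 2: E_line = G*b^2/2
b = 0.374 nm = 3.74e-10 m
E_line = 0.5 * 1.37705e+11 * (3.74e-10)^2 = 9.631e-09 J/m


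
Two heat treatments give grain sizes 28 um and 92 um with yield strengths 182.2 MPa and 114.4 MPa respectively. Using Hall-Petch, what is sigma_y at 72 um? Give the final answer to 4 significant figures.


sigma_y = sigma0 + k / sqrt(d)
1/sqrt(d1) = 1/sqrt(2.8e-05) = 188.982;  1/sqrt(d2) = 104.257
k = (sigma1 - sigma2) / (1/sqrt(d1) - 1/sqrt(d2)) = (182.2 - 114.4) / (188.982 - 104.257) = 0.800236 MPa*m^0.5
sigma0 = sigma1 - k/sqrt(d1) = 182.2 - 0.800236*188.982 = 30.9697 MPa
sigma_y(d3) = 30.9697 + 0.800236 / sqrt(7.2e-05) = 125.3 MPa


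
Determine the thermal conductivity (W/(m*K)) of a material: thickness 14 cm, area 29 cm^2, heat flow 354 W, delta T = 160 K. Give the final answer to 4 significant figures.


k = Q*L / (A*dT)
L = 0.14 m, A = 2.9e-03 m^2
k = 354 * 0.14 / (2.9e-03 * 160)
k = 106.8 W/(m*K)


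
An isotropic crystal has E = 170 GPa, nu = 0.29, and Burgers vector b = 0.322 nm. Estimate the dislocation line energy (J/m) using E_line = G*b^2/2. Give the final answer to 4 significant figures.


Step 1: G = E / (2*(1+nu))
G = 170 / (2*(1+0.29)) = 65.8915 GPa = 6.58915e+10 Pa
Step 2: E_line = G*b^2/2
b = 0.322 nm = 3.22e-10 m
E_line = 0.5 * 6.58915e+10 * (3.22e-10)^2 = 3.416e-09 J/m


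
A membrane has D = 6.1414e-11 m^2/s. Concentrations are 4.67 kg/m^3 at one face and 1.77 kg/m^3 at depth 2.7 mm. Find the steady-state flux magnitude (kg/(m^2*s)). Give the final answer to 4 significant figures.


J = -D * (dC/dx) = D * (C1 - C2) / dx
J = 6.1414e-11 * (4.67 - 1.77) / 2.7e-03
J = 6.596e-08 kg/(m^2*s)


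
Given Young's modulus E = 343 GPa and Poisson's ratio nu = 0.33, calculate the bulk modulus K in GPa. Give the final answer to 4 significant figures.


K = E / (3*(1-2*nu))
K = 343 / (3*(1-2*0.33))
K = 336.3 GPa


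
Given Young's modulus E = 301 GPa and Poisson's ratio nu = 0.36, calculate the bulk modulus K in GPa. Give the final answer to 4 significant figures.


K = E / (3*(1-2*nu))
K = 301 / (3*(1-2*0.36))
K = 358.3 GPa


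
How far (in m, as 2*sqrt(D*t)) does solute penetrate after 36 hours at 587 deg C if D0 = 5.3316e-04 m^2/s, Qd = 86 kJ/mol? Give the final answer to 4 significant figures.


Step 1: D = D0 * exp(-Qd/(R*T))
T = 860.15 K
D = 5.3316e-04 * exp(-86e3 / (8.314 * 860.15)) = 3.19239e-09 m^2/s
Step 2: L = 2*sqrt(D*t)
t = 36 h = 129600 s
L = 2*sqrt(3.19239e-09 * 129600) = 0.04068 m


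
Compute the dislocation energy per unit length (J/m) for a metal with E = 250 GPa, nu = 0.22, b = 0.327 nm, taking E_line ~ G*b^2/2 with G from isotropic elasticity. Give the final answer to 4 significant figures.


Step 1: G = E / (2*(1+nu))
G = 250 / (2*(1+0.22)) = 102.459 GPa = 1.02459e+11 Pa
Step 2: E_line = G*b^2/2
b = 0.327 nm = 3.27e-10 m
E_line = 0.5 * 1.02459e+11 * (3.27e-10)^2 = 5.478e-09 J/m


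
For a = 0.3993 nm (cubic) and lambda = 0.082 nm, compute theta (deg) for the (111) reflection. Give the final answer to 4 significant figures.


d = a / sqrt(h^2+k^2+l^2)
d = 0.3993 / sqrt(3) = 0.230536 nm
lambda = 2*d*sin(theta)  =>  sin(theta) = lambda / (2*d)
sin(theta) = 0.082 / (2 * 0.230536) = 0.177846
theta = 10.24 deg


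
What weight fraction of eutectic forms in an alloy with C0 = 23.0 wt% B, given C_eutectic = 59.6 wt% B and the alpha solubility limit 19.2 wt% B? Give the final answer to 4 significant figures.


f_primary = (C_e - C0) / (C_e - C_alpha_max)
f_primary = (59.6 - 23.0) / (59.6 - 19.2)
f_primary = 0.905941
f_eutectic = 1 - 0.905941 = 0.09406


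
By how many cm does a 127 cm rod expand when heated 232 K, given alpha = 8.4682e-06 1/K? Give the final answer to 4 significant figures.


dL = L0 * alpha * dT
dL = 127 * 8.4682e-06 * 232
dL = 0.2495 cm


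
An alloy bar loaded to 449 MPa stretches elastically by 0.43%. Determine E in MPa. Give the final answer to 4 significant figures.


E = sigma / epsilon
epsilon = 0.43% = 4.3e-03
E = 449 / 4.3e-03
E = 104400 MPa


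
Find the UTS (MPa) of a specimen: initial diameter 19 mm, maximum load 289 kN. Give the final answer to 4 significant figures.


A0 = pi*(d/2)^2 = pi*(19/2)^2 = 283.529 mm^2
UTS = F_max / A0 = 289*1000 / 283.529
UTS = 1019 MPa


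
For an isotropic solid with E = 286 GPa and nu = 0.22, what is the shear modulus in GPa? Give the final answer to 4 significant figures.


G = E / (2*(1+nu))
G = 286 / (2*(1+0.22))
G = 117.2 GPa


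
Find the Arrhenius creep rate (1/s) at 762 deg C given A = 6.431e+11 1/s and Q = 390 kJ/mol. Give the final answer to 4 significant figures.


rate = A * exp(-Q / (R*T))
T = 762 + 273.15 = 1035.15 K
rate = 6.431e+11 * exp(-390e3 / (8.314 * 1035.15))
rate = 1.342e-08 1/s


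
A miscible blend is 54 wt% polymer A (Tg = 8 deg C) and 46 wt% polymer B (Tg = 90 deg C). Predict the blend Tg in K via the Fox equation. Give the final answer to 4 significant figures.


1/Tg = w1/Tg1 + w2/Tg2 (in Kelvin)
Tg1 = 281.15 K, Tg2 = 363.15 K
1/Tg = 0.54/281.15 + 0.46/363.15
Tg = 313.7 K


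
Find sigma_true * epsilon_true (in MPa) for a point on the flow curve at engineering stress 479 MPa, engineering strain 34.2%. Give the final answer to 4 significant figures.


sigma_true = sigma_eng * (1 + epsilon_eng)
sigma_true = 479 * (1 + 0.342) = 642.818 MPa
epsilon_true = ln(1 + epsilon_eng)
epsilon_true = ln(1 + 0.342) = 0.294161
sigma_true * epsilon_true = 642.818 * 0.294161 = 189.1 MPa


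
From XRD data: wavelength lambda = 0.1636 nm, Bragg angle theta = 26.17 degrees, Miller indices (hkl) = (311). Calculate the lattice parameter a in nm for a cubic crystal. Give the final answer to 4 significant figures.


d = lambda / (2*sin(theta))
d = 0.1636 / (2*sin(26.17 deg))
d = 0.185472 nm
a = d * sqrt(h^2+k^2+l^2) = 0.185472 * sqrt(11)
a = 0.6151 nm


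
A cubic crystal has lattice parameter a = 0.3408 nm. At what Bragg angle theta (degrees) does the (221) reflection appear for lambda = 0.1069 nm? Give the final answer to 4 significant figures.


d = a / sqrt(h^2+k^2+l^2)
d = 0.3408 / sqrt(9) = 0.1136 nm
lambda = 2*d*sin(theta)  =>  sin(theta) = lambda / (2*d)
sin(theta) = 0.1069 / (2 * 0.1136) = 0.470511
theta = 28.07 deg


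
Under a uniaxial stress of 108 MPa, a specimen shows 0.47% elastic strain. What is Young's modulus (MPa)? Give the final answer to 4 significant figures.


E = sigma / epsilon
epsilon = 0.47% = 4.7e-03
E = 108 / 4.7e-03
E = 22980 MPa


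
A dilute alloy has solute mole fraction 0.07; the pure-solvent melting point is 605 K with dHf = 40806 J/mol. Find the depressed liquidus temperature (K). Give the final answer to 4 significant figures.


dT = R*Tm^2*x / dHf
dT = 8.314 * 605^2 * 0.07 / 40806
dT = 5.22029 K
T_new = 605 - 5.22029 = 599.8 K


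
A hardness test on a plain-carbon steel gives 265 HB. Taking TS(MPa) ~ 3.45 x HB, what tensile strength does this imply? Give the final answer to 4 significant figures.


TS (MPa) = 3.45 * HB
TS = 3.45 * 265
TS = 914.3 MPa


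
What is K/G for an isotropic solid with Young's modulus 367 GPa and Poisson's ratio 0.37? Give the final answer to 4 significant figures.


G = E / (2*(1+nu))
G = 367 / (2*(1+0.37)) = 133.942 GPa
K = E / (3*(1-2*nu))
K = 367 / (3*(1-2*0.37)) = 470.513 GPa
K/G = 470.513 / 133.942 = 3.513


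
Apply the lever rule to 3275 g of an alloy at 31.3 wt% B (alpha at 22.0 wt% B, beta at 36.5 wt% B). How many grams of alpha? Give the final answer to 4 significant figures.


f_alpha = (C_beta - C0) / (C_beta - C_alpha)
f_alpha = (36.5 - 31.3) / (36.5 - 22.0) = 0.358621
m_alpha = f_alpha * m_total = 0.358621 * 3275 = 1174 g


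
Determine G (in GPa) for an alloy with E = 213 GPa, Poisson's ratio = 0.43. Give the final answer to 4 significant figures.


G = E / (2*(1+nu))
G = 213 / (2*(1+0.43))
G = 74.48 GPa


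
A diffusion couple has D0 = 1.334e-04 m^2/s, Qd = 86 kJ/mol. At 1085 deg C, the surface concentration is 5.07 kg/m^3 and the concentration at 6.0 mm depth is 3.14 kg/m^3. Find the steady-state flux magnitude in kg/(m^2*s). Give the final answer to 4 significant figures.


Step 1: D = D0 * exp(-Qd/(R*T))
T = 1085 + 273.15 = 1358.15 K
D = 1.334e-04 * exp(-86e3 / (8.314 * 1358.15)) = 6.56847e-08 m^2/s
Step 2: J = D * (C1 - C2) / dx
J = 6.56847e-08 * (5.07 - 3.14) / 6e-03
J = 2.113e-05 kg/(m^2*s)


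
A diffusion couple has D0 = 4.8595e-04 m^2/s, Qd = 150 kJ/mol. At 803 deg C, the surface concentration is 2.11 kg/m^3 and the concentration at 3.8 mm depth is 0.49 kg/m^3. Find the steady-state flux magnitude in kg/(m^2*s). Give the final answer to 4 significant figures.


Step 1: D = D0 * exp(-Qd/(R*T))
T = 803 + 273.15 = 1076.15 K
D = 4.8595e-04 * exp(-150e3 / (8.314 * 1076.15)) = 2.54427e-11 m^2/s
Step 2: J = D * (C1 - C2) / dx
J = 2.54427e-11 * (2.11 - 0.49) / 3.8e-03
J = 1.085e-08 kg/(m^2*s)


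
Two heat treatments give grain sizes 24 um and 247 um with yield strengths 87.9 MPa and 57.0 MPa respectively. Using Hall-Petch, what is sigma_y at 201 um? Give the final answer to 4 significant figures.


sigma_y = sigma0 + k / sqrt(d)
1/sqrt(d1) = 1/sqrt(2.4e-05) = 204.124;  1/sqrt(d2) = 63.6285
k = (sigma1 - sigma2) / (1/sqrt(d1) - 1/sqrt(d2)) = (87.9 - 57.0) / (204.124 - 63.6285) = 0.219936 MPa*m^0.5
sigma0 = sigma1 - k/sqrt(d1) = 87.9 - 0.219936*204.124 = 43.0058 MPa
sigma_y(d3) = 43.0058 + 0.219936 / sqrt(2.01e-04) = 58.52 MPa


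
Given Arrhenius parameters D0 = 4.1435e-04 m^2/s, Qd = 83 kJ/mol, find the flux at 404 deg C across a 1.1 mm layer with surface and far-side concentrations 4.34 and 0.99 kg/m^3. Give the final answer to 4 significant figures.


Step 1: D = D0 * exp(-Qd/(R*T))
T = 404 + 273.15 = 677.15 K
D = 4.1435e-04 * exp(-83e3 / (8.314 * 677.15)) = 1.63909e-10 m^2/s
Step 2: J = D * (C1 - C2) / dx
J = 1.63909e-10 * (4.34 - 0.99) / 1.1e-03
J = 4.992e-07 kg/(m^2*s)


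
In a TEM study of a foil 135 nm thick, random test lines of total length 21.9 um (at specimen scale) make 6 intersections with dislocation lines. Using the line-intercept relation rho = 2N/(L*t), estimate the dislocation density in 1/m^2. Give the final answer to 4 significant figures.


rho = 2N / (L * t)
L = 21.9 um = 2.19e-05 m, t = 135 nm = 1.35e-07 m
rho = 2 * 6 / (2.19e-05 * 1.35e-07)
rho = 4.059e+12 1/m^2


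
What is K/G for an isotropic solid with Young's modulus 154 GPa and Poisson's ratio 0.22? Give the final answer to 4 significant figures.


G = E / (2*(1+nu))
G = 154 / (2*(1+0.22)) = 63.1148 GPa
K = E / (3*(1-2*nu))
K = 154 / (3*(1-2*0.22)) = 91.6667 GPa
K/G = 91.6667 / 63.1148 = 1.452


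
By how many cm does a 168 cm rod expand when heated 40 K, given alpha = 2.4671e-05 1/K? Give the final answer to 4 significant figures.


dL = L0 * alpha * dT
dL = 168 * 2.4671e-05 * 40
dL = 0.1658 cm


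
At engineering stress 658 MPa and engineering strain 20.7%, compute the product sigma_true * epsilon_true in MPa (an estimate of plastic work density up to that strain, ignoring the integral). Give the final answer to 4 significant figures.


sigma_true = sigma_eng * (1 + epsilon_eng)
sigma_true = 658 * (1 + 0.207) = 794.206 MPa
epsilon_true = ln(1 + epsilon_eng)
epsilon_true = ln(1 + 0.207) = 0.188138
sigma_true * epsilon_true = 794.206 * 0.188138 = 149.4 MPa


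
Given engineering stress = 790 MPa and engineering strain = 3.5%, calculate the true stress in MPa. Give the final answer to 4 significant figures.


sigma_true = sigma_eng * (1 + epsilon_eng)
sigma_true = 790 * (1 + 0.035)
sigma_true = 817.7 MPa


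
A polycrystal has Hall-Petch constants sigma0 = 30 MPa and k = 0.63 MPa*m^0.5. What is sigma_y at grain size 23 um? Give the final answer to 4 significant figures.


sigma_y = sigma0 + k / sqrt(d)
d = 23 um = 2.3e-05 m
sigma_y = 30 + 0.63 / sqrt(2.3e-05)
sigma_y = 161.4 MPa


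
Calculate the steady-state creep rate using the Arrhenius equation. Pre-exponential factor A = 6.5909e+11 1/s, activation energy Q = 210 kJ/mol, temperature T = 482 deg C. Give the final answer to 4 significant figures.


rate = A * exp(-Q / (R*T))
T = 482 + 273.15 = 755.15 K
rate = 6.5909e+11 * exp(-210e3 / (8.314 * 755.15))
rate = 1.961e-03 1/s


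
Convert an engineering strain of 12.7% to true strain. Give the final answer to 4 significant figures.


epsilon_true = ln(1 + epsilon_eng)
epsilon_true = ln(1 + 0.127)
epsilon_true = 0.1196


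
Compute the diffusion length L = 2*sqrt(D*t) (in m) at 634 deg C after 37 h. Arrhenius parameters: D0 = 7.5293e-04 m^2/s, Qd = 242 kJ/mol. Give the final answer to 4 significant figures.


Step 1: D = D0 * exp(-Qd/(R*T))
T = 907.15 K
D = 7.5293e-04 * exp(-242e3 / (8.314 * 907.15)) = 8.74258e-18 m^2/s
Step 2: L = 2*sqrt(D*t)
t = 37 h = 133200 s
L = 2*sqrt(8.74258e-18 * 133200) = 2.158e-06 m


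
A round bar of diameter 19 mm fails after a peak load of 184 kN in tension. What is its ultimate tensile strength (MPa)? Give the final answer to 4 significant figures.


A0 = pi*(d/2)^2 = pi*(19/2)^2 = 283.529 mm^2
UTS = F_max / A0 = 184*1000 / 283.529
UTS = 649 MPa


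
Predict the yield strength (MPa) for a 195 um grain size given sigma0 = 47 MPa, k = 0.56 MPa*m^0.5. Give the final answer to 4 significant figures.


sigma_y = sigma0 + k / sqrt(d)
d = 195 um = 1.95e-04 m
sigma_y = 47 + 0.56 / sqrt(1.95e-04)
sigma_y = 87.1 MPa


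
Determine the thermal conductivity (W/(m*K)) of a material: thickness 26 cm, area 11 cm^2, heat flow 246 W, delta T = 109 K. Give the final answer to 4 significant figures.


k = Q*L / (A*dT)
L = 0.26 m, A = 1.1e-03 m^2
k = 246 * 0.26 / (1.1e-03 * 109)
k = 533.4 W/(m*K)


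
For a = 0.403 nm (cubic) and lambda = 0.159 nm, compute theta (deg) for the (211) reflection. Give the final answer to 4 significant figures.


d = a / sqrt(h^2+k^2+l^2)
d = 0.403 / sqrt(6) = 0.164524 nm
lambda = 2*d*sin(theta)  =>  sin(theta) = lambda / (2*d)
sin(theta) = 0.159 / (2 * 0.164524) = 0.483212
theta = 28.9 deg


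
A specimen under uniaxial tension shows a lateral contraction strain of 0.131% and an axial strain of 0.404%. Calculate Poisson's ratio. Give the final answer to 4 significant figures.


nu = -epsilon_lat / epsilon_axial
Lateral strain is contraction (negative), so using magnitudes:
nu = 0.131 / 0.404
nu = 0.3243


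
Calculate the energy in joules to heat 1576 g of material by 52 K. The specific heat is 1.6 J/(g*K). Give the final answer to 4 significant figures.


Q = m * cp * dT
Q = 1576 * 1.6 * 52
Q = 131100 J


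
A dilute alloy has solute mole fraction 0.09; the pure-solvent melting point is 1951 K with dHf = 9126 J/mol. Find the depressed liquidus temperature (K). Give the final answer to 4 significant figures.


dT = R*Tm^2*x / dHf
dT = 8.314 * 1951^2 * 0.09 / 9126
dT = 312.095 K
T_new = 1951 - 312.095 = 1639 K


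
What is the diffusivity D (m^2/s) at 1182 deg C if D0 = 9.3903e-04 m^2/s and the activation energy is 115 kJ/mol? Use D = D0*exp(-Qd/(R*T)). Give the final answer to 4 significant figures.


D = D0 * exp(-Qd / (R*T))
T = 1455.15 K
D = 9.3903e-04 * exp(-115e3 / (8.314 * 1455.15))
D = 6.989e-08 m^2/s


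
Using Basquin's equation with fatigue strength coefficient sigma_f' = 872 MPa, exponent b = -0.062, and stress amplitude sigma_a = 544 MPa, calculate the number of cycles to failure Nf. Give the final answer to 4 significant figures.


sigma_a = sigma_f' * (2*Nf)^b
2*Nf = (sigma_a / sigma_f')^(1/b)
2*Nf = (544 / 872)^(1/-0.062)
2*Nf = 2018.94
Nf = 1009 cycles


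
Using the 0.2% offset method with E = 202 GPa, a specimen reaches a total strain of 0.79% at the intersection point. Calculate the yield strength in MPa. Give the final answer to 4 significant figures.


Offset strain = 0.002
Elastic strain at yield = total_strain - offset = 7.9e-03 - 0.002 = 5.9e-03
sigma_y = E * elastic_strain = 202000 * 5.9e-03
sigma_y = 1192 MPa


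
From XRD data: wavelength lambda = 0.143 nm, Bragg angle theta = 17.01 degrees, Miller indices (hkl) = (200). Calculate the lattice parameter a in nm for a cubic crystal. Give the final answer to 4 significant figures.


d = lambda / (2*sin(theta))
d = 0.143 / (2*sin(17.01 deg))
d = 0.244412 nm
a = d * sqrt(h^2+k^2+l^2) = 0.244412 * sqrt(4)
a = 0.4888 nm


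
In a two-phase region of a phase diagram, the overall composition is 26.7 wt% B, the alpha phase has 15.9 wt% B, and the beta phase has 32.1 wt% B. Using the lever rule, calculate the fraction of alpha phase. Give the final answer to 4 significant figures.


f_alpha = (C_beta - C0) / (C_beta - C_alpha)
f_alpha = (32.1 - 26.7) / (32.1 - 15.9)
f_alpha = 0.3333


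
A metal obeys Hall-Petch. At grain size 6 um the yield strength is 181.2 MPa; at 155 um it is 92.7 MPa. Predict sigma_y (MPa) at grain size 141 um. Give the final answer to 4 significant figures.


sigma_y = sigma0 + k / sqrt(d)
1/sqrt(d1) = 1/sqrt(6e-06) = 408.248;  1/sqrt(d2) = 80.3219
k = (sigma1 - sigma2) / (1/sqrt(d1) - 1/sqrt(d2)) = (181.2 - 92.7) / (408.248 - 80.3219) = 0.269878 MPa*m^0.5
sigma0 = sigma1 - k/sqrt(d1) = 181.2 - 0.269878*408.248 = 71.0229 MPa
sigma_y(d3) = 71.0229 + 0.269878 / sqrt(1.41e-04) = 93.75 MPa


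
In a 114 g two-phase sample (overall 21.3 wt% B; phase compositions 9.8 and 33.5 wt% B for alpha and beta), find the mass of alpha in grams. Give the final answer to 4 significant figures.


f_alpha = (C_beta - C0) / (C_beta - C_alpha)
f_alpha = (33.5 - 21.3) / (33.5 - 9.8) = 0.514768
m_alpha = f_alpha * m_total = 0.514768 * 114 = 58.68 g


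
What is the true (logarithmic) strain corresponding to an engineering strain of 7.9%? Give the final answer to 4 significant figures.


epsilon_true = ln(1 + epsilon_eng)
epsilon_true = ln(1 + 0.079)
epsilon_true = 0.07603


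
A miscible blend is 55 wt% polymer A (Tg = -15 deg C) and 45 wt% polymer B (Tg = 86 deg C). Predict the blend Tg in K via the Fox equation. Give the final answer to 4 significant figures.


1/Tg = w1/Tg1 + w2/Tg2 (in Kelvin)
Tg1 = 258.15 K, Tg2 = 359.15 K
1/Tg = 0.55/258.15 + 0.45/359.15
Tg = 295.6 K


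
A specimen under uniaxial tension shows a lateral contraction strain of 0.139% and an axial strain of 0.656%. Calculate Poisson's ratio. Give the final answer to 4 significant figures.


nu = -epsilon_lat / epsilon_axial
Lateral strain is contraction (negative), so using magnitudes:
nu = 0.139 / 0.656
nu = 0.2119


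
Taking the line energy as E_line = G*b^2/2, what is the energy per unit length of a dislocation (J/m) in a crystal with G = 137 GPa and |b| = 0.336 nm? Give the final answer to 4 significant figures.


E = G*b^2/2
b = 0.336 nm = 3.36e-10 m
G = 137 GPa = 1.37e+11 Pa
E = 0.5 * 1.37e+11 * (3.36e-10)^2
E = 7.733e-09 J/m


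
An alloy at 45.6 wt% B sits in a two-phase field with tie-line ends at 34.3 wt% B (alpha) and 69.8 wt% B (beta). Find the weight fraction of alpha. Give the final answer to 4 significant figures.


f_alpha = (C_beta - C0) / (C_beta - C_alpha)
f_alpha = (69.8 - 45.6) / (69.8 - 34.3)
f_alpha = 0.6817


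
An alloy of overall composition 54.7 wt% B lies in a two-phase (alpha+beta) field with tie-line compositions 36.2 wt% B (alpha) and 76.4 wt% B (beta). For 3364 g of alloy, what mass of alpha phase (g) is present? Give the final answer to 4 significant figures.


f_alpha = (C_beta - C0) / (C_beta - C_alpha)
f_alpha = (76.4 - 54.7) / (76.4 - 36.2) = 0.539801
m_alpha = f_alpha * m_total = 0.539801 * 3364 = 1816 g


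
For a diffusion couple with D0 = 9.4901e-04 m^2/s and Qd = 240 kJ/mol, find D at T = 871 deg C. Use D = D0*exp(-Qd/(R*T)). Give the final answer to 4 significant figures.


D = D0 * exp(-Qd / (R*T))
T = 1144.15 K
D = 9.4901e-04 * exp(-240e3 / (8.314 * 1144.15))
D = 1.047e-14 m^2/s


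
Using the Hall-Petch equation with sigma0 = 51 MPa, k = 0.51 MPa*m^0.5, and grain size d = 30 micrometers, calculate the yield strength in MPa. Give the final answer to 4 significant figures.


sigma_y = sigma0 + k / sqrt(d)
d = 30 um = 3e-05 m
sigma_y = 51 + 0.51 / sqrt(3e-05)
sigma_y = 144.1 MPa


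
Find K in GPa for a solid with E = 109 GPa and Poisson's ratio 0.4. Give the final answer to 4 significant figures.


K = E / (3*(1-2*nu))
K = 109 / (3*(1-2*0.4))
K = 181.7 GPa


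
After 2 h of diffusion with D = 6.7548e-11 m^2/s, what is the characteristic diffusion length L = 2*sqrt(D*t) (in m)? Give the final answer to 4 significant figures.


t = 2 hr = 7200 s
Diffusion length = 2*sqrt(D*t)
= 2*sqrt(6.7548e-11 * 7200)
= 1.395e-03 m


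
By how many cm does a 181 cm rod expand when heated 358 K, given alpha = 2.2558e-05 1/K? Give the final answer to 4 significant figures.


dL = L0 * alpha * dT
dL = 181 * 2.2558e-05 * 358
dL = 1.462 cm


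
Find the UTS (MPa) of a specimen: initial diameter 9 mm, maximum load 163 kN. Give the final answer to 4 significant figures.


A0 = pi*(d/2)^2 = pi*(9/2)^2 = 63.6173 mm^2
UTS = F_max / A0 = 163*1000 / 63.6173
UTS = 2562 MPa


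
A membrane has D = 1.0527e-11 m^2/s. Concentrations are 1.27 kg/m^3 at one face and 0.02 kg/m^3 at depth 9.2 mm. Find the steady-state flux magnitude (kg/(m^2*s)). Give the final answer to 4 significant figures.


J = -D * (dC/dx) = D * (C1 - C2) / dx
J = 1.0527e-11 * (1.27 - 0.02) / 9.2e-03
J = 1.43e-09 kg/(m^2*s)


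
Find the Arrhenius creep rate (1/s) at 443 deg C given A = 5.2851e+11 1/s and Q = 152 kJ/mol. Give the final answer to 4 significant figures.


rate = A * exp(-Q / (R*T))
T = 443 + 273.15 = 716.15 K
rate = 5.2851e+11 * exp(-152e3 / (8.314 * 716.15))
rate = 4.326 1/s


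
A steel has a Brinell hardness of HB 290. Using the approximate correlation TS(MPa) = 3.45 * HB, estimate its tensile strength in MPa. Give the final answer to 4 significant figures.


TS (MPa) = 3.45 * HB
TS = 3.45 * 290
TS = 1001 MPa


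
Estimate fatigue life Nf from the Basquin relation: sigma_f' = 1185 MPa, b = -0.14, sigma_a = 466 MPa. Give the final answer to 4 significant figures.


sigma_a = sigma_f' * (2*Nf)^b
2*Nf = (sigma_a / sigma_f')^(1/b)
2*Nf = (466 / 1185)^(1/-0.14)
2*Nf = 785.655
Nf = 392.8 cycles


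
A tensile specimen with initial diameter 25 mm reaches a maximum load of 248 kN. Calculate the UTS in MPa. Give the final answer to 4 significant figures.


A0 = pi*(d/2)^2 = pi*(25/2)^2 = 490.874 mm^2
UTS = F_max / A0 = 248*1000 / 490.874
UTS = 505.2 MPa


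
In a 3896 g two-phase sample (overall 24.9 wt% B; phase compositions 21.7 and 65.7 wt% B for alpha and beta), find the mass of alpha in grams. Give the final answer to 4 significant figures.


f_alpha = (C_beta - C0) / (C_beta - C_alpha)
f_alpha = (65.7 - 24.9) / (65.7 - 21.7) = 0.927273
m_alpha = f_alpha * m_total = 0.927273 * 3896 = 3613 g


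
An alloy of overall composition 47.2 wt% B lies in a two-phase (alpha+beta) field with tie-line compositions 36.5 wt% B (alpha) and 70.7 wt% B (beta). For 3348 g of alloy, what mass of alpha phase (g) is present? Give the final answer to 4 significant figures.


f_alpha = (C_beta - C0) / (C_beta - C_alpha)
f_alpha = (70.7 - 47.2) / (70.7 - 36.5) = 0.687135
m_alpha = f_alpha * m_total = 0.687135 * 3348 = 2301 g


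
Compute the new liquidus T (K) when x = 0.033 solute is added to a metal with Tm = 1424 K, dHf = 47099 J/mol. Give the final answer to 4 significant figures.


dT = R*Tm^2*x / dHf
dT = 8.314 * 1424^2 * 0.033 / 47099
dT = 11.8122 K
T_new = 1424 - 11.8122 = 1412 K


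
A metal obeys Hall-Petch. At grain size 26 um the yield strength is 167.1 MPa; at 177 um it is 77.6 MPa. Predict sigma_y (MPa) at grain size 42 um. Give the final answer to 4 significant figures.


sigma_y = sigma0 + k / sqrt(d)
1/sqrt(d1) = 1/sqrt(2.6e-05) = 196.116;  1/sqrt(d2) = 75.1646
k = (sigma1 - sigma2) / (1/sqrt(d1) - 1/sqrt(d2)) = (167.1 - 77.6) / (196.116 - 75.1646) = 0.739966 MPa*m^0.5
sigma0 = sigma1 - k/sqrt(d1) = 167.1 - 0.739966*196.116 = 21.9808 MPa
sigma_y(d3) = 21.9808 + 0.739966 / sqrt(4.2e-05) = 136.2 MPa


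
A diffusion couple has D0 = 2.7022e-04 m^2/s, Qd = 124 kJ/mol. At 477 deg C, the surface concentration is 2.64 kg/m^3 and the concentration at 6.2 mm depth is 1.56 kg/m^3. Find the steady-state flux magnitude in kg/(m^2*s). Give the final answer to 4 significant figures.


Step 1: D = D0 * exp(-Qd/(R*T))
T = 477 + 273.15 = 750.15 K
D = 2.7022e-04 * exp(-124e3 / (8.314 * 750.15)) = 6.26622e-13 m^2/s
Step 2: J = D * (C1 - C2) / dx
J = 6.26622e-13 * (2.64 - 1.56) / 6.2e-03
J = 1.092e-10 kg/(m^2*s)


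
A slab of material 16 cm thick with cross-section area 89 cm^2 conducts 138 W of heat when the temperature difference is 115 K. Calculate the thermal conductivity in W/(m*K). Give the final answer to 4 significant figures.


k = Q*L / (A*dT)
L = 0.16 m, A = 8.9e-03 m^2
k = 138 * 0.16 / (8.9e-03 * 115)
k = 21.57 W/(m*K)


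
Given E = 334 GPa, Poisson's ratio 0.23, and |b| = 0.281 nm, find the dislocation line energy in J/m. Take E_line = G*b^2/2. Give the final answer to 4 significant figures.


Step 1: G = E / (2*(1+nu))
G = 334 / (2*(1+0.23)) = 135.772 GPa = 1.35772e+11 Pa
Step 2: E_line = G*b^2/2
b = 0.281 nm = 2.81e-10 m
E_line = 0.5 * 1.35772e+11 * (2.81e-10)^2 = 5.36e-09 J/m


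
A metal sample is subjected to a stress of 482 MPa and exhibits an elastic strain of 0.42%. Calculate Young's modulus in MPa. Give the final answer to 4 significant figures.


E = sigma / epsilon
epsilon = 0.42% = 4.2e-03
E = 482 / 4.2e-03
E = 114800 MPa


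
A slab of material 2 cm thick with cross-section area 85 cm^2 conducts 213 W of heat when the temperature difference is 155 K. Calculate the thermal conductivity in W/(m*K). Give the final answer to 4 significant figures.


k = Q*L / (A*dT)
L = 0.02 m, A = 8.5e-03 m^2
k = 213 * 0.02 / (8.5e-03 * 155)
k = 3.233 W/(m*K)


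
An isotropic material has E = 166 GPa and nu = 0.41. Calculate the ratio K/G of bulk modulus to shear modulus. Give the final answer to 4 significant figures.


G = E / (2*(1+nu))
G = 166 / (2*(1+0.41)) = 58.8652 GPa
K = E / (3*(1-2*nu))
K = 166 / (3*(1-2*0.41)) = 307.407 GPa
K/G = 307.407 / 58.8652 = 5.222


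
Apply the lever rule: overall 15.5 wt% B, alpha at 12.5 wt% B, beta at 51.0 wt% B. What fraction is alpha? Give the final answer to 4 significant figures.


f_alpha = (C_beta - C0) / (C_beta - C_alpha)
f_alpha = (51.0 - 15.5) / (51.0 - 12.5)
f_alpha = 0.9221


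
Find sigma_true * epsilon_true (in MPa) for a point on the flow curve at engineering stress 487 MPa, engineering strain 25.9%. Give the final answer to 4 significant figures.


sigma_true = sigma_eng * (1 + epsilon_eng)
sigma_true = 487 * (1 + 0.259) = 613.133 MPa
epsilon_true = ln(1 + epsilon_eng)
epsilon_true = ln(1 + 0.259) = 0.230318
sigma_true * epsilon_true = 613.133 * 0.230318 = 141.2 MPa


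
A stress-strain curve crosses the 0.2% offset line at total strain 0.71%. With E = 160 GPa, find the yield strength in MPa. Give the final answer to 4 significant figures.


Offset strain = 0.002
Elastic strain at yield = total_strain - offset = 7.1e-03 - 0.002 = 5.1e-03
sigma_y = E * elastic_strain = 160000 * 5.1e-03
sigma_y = 816 MPa
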